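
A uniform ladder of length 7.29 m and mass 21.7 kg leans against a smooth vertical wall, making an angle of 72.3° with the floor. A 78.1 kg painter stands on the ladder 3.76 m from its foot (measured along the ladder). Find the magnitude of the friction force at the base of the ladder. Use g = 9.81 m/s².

Choose the foot of the ladder as the axis so the floor normal and friction both act there and drop out.
Ladder weight 21.7×9.81 = 212.9 N acts at 3.645 m along the ladder; its horizontal arm is 3.645·cos72.3° = 1.108 m → τ = 235.9 N·m clockwise.
Painter: 78.1×9.81 = 766.2 N at 3.76 m → arm 1.143 m → τ = 875.8 N·m clockwise.
Wall normal N acts horizontally at the top; its moment arm is the height L sinθ = 7.29·sin72.3° = 6.945 m, counterclockwise.
For rotational equilibrium, N × 6.945 = 1112, so N = 160 N.
ΣFx = 0: friction at the foot balances the wall's push, so f = N_wall = 160 N.

f ≈ 160 N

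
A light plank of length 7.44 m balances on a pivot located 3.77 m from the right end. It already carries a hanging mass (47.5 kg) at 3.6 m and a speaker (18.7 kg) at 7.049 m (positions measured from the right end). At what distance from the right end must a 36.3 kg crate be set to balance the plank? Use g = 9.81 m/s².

Take moments about the pivot (at 3.77 m from the right end).
Hanging mass: 47.5 × 9.81 = 466 N down at 3.6 m → arm 0.17 m, τ = 466 × 0.17 = 79.22 N·m clockwise.
Speaker: 18.7 × 9.81 = 183.4 N down at 7.049 m → arm 3.279 m, τ = 183.4 × 3.279 = 601.4 N·m counterclockwise.
Net moment of existing loads = 522.2 N·m counterclockwise.
The crate weighs 36.3 × 9.81 = 356.1 N and must supply an equal clockwise moment, so its lever arm about the pivot is 522.2 / 356.1 = 1.47 m.
That puts it at 3.77 − 1.47 = 2.3 m from the right end.

x ≈ 2.3 m from the right end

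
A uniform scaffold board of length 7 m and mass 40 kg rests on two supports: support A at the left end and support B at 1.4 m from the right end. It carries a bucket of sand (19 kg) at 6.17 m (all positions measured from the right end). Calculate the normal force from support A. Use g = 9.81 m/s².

About support B:
Beam weight: 40 × 9.81 = 392.4 N down at 3.5 m → arm 2.1 m, τ = 392.4 × 2.1 = 824 N·m counterclockwise.
Bucket of sand: 19 × 9.81 = 186.4 N down at 6.17 m → arm 4.77 m, τ = 186.4 × 4.77 = 889.1 N·m counterclockwise.
Net load moment about support B = 1713 N·m counterclockwise.
Reaction R at support A is upward at 7 m, arm 5.6 m → moment R × 5.6 clockwise.
Setting net torque to zero: R × 5.6 = 1713 → R = 306 N.

R_A ≈ 306 N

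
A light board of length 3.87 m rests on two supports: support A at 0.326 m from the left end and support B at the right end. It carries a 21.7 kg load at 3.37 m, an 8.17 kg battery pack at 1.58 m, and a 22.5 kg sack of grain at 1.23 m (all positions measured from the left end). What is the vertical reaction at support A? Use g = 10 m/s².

R_A ≈ 251 N

Sum moments about support B (its reaction then has zero moment arm).
Load: 21.7 × 10 = 217 N down at 3.37 m → arm 0.5 m, τ = 217 × 0.5 = 108.5 N·m counterclockwise.
Battery pack: 8.17 × 10 = 81.7 N down at 1.58 m → arm 2.29 m, τ = 81.7 × 2.29 = 187.1 N·m counterclockwise.
Sack of grain: 22.5 × 10 = 225 N down at 1.23 m → arm 2.64 m, τ = 225 × 2.64 = 594 N·m counterclockwise.
Net load moment about support B = 889.6 N·m counterclockwise.
Reaction R at support A is upward at 0.326 m, arm 3.544 m → moment R × 3.544 clockwise.
Setting net torque to zero: R × 3.544 = 889.6 → R = 251 N.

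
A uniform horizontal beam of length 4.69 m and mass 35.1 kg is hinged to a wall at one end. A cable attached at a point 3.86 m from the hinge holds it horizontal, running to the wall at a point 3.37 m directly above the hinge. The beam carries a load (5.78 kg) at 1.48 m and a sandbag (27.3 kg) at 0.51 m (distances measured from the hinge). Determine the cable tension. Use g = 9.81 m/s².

T ≈ 405 N

Choose the hinge as the axis so the unknown hinge reaction has zero arm there.
Beam weight: 35.1 × 9.81 = 344.3 N down at 2.345 m → arm 2.345 m, τ = 344.3 × 2.345 = 807.4 N·m clockwise.
Load: 5.78 × 9.81 = 56.7 N down at 1.48 m → arm 1.48 m, τ = 56.7 × 1.48 = 83.92 N·m clockwise.
Sandbag: 27.3 × 9.81 = 267.8 N down at 0.51 m → arm 0.51 m, τ = 267.8 × 0.51 = 136.6 N·m clockwise.
Total clockwise load moment = 1028 N·m.
The cable tension T acts at 3.86 m; only its component perpendicular to the beam, T sinθ, produces torque. sinθ = h/√(h²+d²) = 3.37/√(3.37²+3.86²) = 0.6577.
For rotational equilibrium, T × 3.86 × 0.6577 = 1028, so T = 1028 / 2.539 = 405 N.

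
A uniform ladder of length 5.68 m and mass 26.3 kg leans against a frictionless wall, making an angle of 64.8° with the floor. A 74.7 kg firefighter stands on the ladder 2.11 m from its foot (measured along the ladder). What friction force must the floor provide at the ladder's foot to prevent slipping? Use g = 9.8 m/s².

Sum moments about the foot of the ladder (the floor normal and friction both act there and drop out).
Ladder weight 26.3×9.8 = 257.7 N acts at 2.84 m along the ladder; its horizontal arm is 2.84·cos64.8° = 1.209 m → τ = 311.6 N·m clockwise.
Firefighter: 74.7×9.8 = 732.1 N at 2.11 m → arm 0.8984 m → τ = 657.7 N·m clockwise.
Wall normal N acts horizontally at the top; its moment arm is the height L sinθ = 5.68·sin64.8° = 5.139 m, counterclockwise.
For rotational equilibrium, N × 5.139 = 969.3, so N = 189 N.
ΣFx = 0: friction at the foot balances the wall's push, so f = N_wall = 189 N.

f ≈ 189 N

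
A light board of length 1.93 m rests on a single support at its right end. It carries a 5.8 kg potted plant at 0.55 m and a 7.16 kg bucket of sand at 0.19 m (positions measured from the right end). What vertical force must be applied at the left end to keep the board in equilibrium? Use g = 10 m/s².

Choose the right end as the axis so the unknown pivot reaction has zero arm there.
Potted plant: 5.8 × 10 = 58 N down at 0.55 m → arm 0.55 m, τ = 58 × 0.55 = 31.9 N·m counterclockwise.
Bucket of sand: 7.16 × 10 = 71.6 N down at 0.19 m → arm 0.19 m, τ = 71.6 × 0.19 = 13.6 N·m counterclockwise.
Net moment of the loads = 45.5 N·m counterclockwise.
The upward force F acts at the left end, arm 1.93 m, giving F × 1.93 clockwise.
Balancing moments: F × 1.93 = 45.5, giving F = 45.5 / 1.93 = 23.6 N.

F ≈ 23.6 N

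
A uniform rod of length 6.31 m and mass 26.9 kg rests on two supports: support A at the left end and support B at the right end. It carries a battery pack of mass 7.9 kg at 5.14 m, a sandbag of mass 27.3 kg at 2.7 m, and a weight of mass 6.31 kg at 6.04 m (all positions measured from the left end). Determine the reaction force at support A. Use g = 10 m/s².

R_A ≈ 308 N

Taking torques about support B:
Beam weight: 26.9 × 10 = 269 N down at 3.155 m → arm 3.155 m, τ = 269 × 3.155 = 848.7 N·m counterclockwise.
Battery pack: 7.9 × 10 = 79 N down at 5.14 m → arm 1.17 m, τ = 79 × 1.17 = 92.43 N·m counterclockwise.
Sandbag: 27.3 × 10 = 273 N down at 2.7 m → arm 3.61 m, τ = 273 × 3.61 = 985.5 N·m counterclockwise.
Weight: 6.31 × 10 = 63.1 N down at 6.04 m → arm 0.27 m, τ = 63.1 × 0.27 = 17.04 N·m counterclockwise.
Net load moment about support B = 1944 N·m counterclockwise.
Reaction R at support A is upward at 0 m, arm 6.31 m → moment R × 6.31 clockwise.
Setting net torque to zero: R × 6.31 = 1944 → R = 308 N.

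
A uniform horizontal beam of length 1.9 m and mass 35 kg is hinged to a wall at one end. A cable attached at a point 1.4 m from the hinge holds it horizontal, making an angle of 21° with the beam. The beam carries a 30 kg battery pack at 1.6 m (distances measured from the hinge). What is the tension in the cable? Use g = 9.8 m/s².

T ≈ 1590 N

Sum moments about the hinge (the unknown hinge reaction has zero arm there).
Beam weight: 35 × 9.8 = 343 N down at 0.95 m → arm 0.95 m, τ = 343 × 0.95 = 325.8 N·m clockwise.
Battery pack: 30 × 9.8 = 294 N down at 1.6 m → arm 1.6 m, τ = 294 × 1.6 = 470.4 N·m clockwise.
Total clockwise load moment = 796.2 N·m.
The cable tension T acts at 1.4 m; only its component perpendicular to the beam, T sinθ, produces torque. sin 21° = 0.3584.
Στ = 0 ⇒ T × 1.4 × 0.3584 = 796.2 ⇒ T = 796.2 / 0.5018 = 1590 N.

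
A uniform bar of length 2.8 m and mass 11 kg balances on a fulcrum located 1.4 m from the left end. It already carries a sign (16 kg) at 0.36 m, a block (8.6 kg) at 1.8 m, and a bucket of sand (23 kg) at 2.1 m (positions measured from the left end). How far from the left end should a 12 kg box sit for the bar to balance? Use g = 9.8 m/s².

x ≈ 1.16 m from the left end

Choose the fulcrum (at 1.4 m from the left end) as the axis so the support reaction has zero arm there.
Beam weight: acts at the fulcrum, moment arm 0 → no torque.
Sign: 16 × 9.8 = 156.8 N down at 0.36 m → arm 1.04 m, τ = 156.8 × 1.04 = 163.1 N·m counterclockwise.
Block: 8.6 × 9.8 = 84.28 N down at 1.8 m → arm 0.4 m, τ = 84.28 × 0.4 = 33.71 N·m clockwise.
Bucket of sand: 23 × 9.8 = 225.4 N down at 2.1 m → arm 0.7 m, τ = 225.4 × 0.7 = 157.8 N·m clockwise.
Net moment of existing loads = 28.41 N·m clockwise.
The box weighs 12 × 9.8 = 117.6 N and must supply an equal counterclockwise moment, so its lever arm about the fulcrum is 28.41 / 117.6 = 0.242 m.
That puts it at 1.4 − 0.242 = 1.16 m from the left end.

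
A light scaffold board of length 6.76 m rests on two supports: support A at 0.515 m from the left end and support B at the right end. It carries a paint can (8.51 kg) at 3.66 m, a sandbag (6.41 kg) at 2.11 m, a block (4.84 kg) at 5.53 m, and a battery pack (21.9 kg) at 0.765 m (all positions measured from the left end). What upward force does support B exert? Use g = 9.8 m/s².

Take moments about support A.
Paint can: 8.51 × 9.8 = 83.4 N down at 3.66 m → arm 3.145 m, τ = 83.4 × 3.145 = 262.3 N·m clockwise.
Sandbag: 6.41 × 9.8 = 62.82 N down at 2.11 m → arm 1.595 m, τ = 62.82 × 1.595 = 100.2 N·m clockwise.
Block: 4.84 × 9.8 = 47.43 N down at 5.53 m → arm 5.015 m, τ = 47.43 × 5.015 = 237.9 N·m clockwise.
Battery pack: 21.9 × 9.8 = 214.6 N down at 0.765 m → arm 0.25 m, τ = 214.6 × 0.25 = 53.65 N·m clockwise.
Net load moment about support A = 654 N·m clockwise.
Reaction R at support B is upward at 6.76 m, arm 6.245 m → moment R × 6.245 counterclockwise.
For rotational equilibrium, R × 6.245 = 654, so R = 105 N.

R_B ≈ 105 N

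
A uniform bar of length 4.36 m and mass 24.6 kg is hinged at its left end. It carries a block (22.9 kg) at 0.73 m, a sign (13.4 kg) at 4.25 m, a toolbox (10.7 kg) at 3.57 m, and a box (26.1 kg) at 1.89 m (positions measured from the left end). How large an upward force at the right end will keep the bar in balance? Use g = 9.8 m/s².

F ≈ 483 N

Choose the left end as the axis so the unknown pivot reaction has zero arm there.
Beam weight: 24.6 × 9.8 = 241.1 N down at 2.18 m → arm 2.18 m, τ = 241.1 × 2.18 = 525.6 N·m clockwise.
Block: 22.9 × 9.8 = 224.4 N down at 0.73 m → arm 0.73 m, τ = 224.4 × 0.73 = 163.8 N·m clockwise.
Sign: 13.4 × 9.8 = 131.3 N down at 4.25 m → arm 4.25 m, τ = 131.3 × 4.25 = 558 N·m clockwise.
Toolbox: 10.7 × 9.8 = 104.9 N down at 3.57 m → arm 3.57 m, τ = 104.9 × 3.57 = 374.5 N·m clockwise.
Box: 26.1 × 9.8 = 255.8 N down at 1.89 m → arm 1.89 m, τ = 255.8 × 1.89 = 483.5 N·m clockwise.
Net moment of the loads = 2105 N·m clockwise.
The upward force F acts at the right end, arm 4.36 m, giving F × 4.36 counterclockwise.
Balancing moments: F × 4.36 = 2105, giving F = 2105 / 4.36 = 483 N.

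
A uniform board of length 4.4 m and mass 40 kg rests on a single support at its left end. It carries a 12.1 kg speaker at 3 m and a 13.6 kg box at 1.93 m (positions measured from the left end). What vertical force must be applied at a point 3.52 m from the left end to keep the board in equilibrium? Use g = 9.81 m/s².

F ≈ 420 N

Sum moments about the left end (the unknown pivot reaction has zero arm there).
Beam weight: 40 × 9.81 = 392.4 N down at 2.2 m → arm 2.2 m, τ = 392.4 × 2.2 = 863.3 N·m clockwise.
Speaker: 12.1 × 9.81 = 118.7 N down at 3 m → arm 3 m, τ = 118.7 × 3 = 356.1 N·m clockwise.
Box: 13.6 × 9.81 = 133.4 N down at 1.93 m → arm 1.93 m, τ = 133.4 × 1.93 = 257.5 N·m clockwise.
Net moment of the loads = 1477 N·m clockwise.
The upward force F acts at a point 3.52 m from the left end, arm 3.52 m, giving F × 3.52 counterclockwise.
Στ = 0 ⇒ F × 3.52 = 1477 ⇒ F = 1477 / 3.52 = 420 N.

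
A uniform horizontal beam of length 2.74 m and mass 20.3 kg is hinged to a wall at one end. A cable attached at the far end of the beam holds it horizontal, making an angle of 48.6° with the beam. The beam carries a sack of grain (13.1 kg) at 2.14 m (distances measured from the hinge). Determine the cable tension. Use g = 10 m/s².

T ≈ 272 N

Take moments about the hinge.
Beam weight: 20.3 × 10 = 203 N down at 1.37 m → arm 1.37 m, τ = 203 × 1.37 = 278.1 N·m clockwise.
Sack of grain: 13.1 × 10 = 131 N down at 2.14 m → arm 2.14 m, τ = 131 × 2.14 = 280.3 N·m clockwise.
Total clockwise load moment = 558.4 N·m.
The cable tension T acts at 2.74 m; only its component perpendicular to the beam, T sinθ, produces torque. sin 48.6° = 0.7501.
Setting net torque to zero: T × 2.74 × 0.7501 = 558.4 → T = 558.4 / 2.055 = 272 N.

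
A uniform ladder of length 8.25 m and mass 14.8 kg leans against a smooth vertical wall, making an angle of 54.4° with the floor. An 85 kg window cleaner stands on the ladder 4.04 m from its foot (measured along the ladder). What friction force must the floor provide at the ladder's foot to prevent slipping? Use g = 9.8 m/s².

Take moments about the foot of the ladder.
Ladder weight 14.8×9.8 = 145 N acts at 4.125 m along the ladder; its horizontal arm is 4.125·cos54.4° = 2.401 m → τ = 348.1 N·m clockwise.
Window cleaner: 85×9.8 = 833 N at 4.04 m → arm 2.352 m → τ = 1959 N·m clockwise.
Wall normal N acts horizontally at the top; its moment arm is the height L sinθ = 8.25·sin54.4° = 6.708 m, counterclockwise.
Setting net torque to zero: N × 6.708 = 2307 → N = 344 N.
ΣFx = 0: friction at the foot balances the wall's push, so f = N_wall = 344 N.

f ≈ 344 N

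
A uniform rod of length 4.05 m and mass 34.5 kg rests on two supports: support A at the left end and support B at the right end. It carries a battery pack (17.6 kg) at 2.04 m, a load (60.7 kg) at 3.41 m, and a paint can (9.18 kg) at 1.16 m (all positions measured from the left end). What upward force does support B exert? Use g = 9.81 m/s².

R_B ≈ 783 N

Taking torques about support A:
Beam weight: 34.5 × 9.81 = 338.4 N down at 2.025 m → arm 2.025 m, τ = 338.4 × 2.025 = 685.3 N·m clockwise.
Battery pack: 17.6 × 9.81 = 172.7 N down at 2.04 m → arm 2.04 m, τ = 172.7 × 2.04 = 352.3 N·m clockwise.
Load: 60.7 × 9.81 = 595.5 N down at 3.41 m → arm 3.41 m, τ = 595.5 × 3.41 = 2031 N·m clockwise.
Paint can: 9.18 × 9.81 = 90.06 N down at 1.16 m → arm 1.16 m, τ = 90.06 × 1.16 = 104.5 N·m clockwise.
Net load moment about support A = 3173 N·m clockwise.
Reaction R at support B is upward at 4.05 m, arm 4.05 m → moment R × 4.05 counterclockwise.
Balancing moments: R × 4.05 = 3173, giving R = 783 N.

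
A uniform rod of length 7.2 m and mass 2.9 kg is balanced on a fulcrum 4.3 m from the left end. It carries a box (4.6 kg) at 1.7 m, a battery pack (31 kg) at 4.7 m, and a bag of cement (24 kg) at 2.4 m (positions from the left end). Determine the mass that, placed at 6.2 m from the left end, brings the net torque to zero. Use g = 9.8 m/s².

m ≈ 24.8 kg

Taking torques about the fulcrum (at 4.3 m from the left end):
Beam weight: 2.9 × 9.8 = 28.42 N down at 3.6 m → arm 0.7 m, τ = 28.42 × 0.7 = 19.89 N·m counterclockwise.
Box: 4.6 × 9.8 = 45.08 N down at 1.7 m → arm 2.6 m, τ = 45.08 × 2.6 = 117.2 N·m counterclockwise.
Battery pack: 31 × 9.8 = 303.8 N down at 4.7 m → arm 0.4 m, τ = 303.8 × 0.4 = 121.5 N·m clockwise.
Bag of cement: 24 × 9.8 = 235.2 N down at 2.4 m → arm 1.9 m, τ = 235.2 × 1.9 = 446.9 N·m counterclockwise.
Net moment of known loads = 462.5 N·m counterclockwise.
An unknown mass m at 6.2 m has arm 1.9 m; its moment is m·g·1.9 clockwise.
For rotational equilibrium, m × 9.8 × 1.9 = 462.5, so m = 462.5 / (9.8 × 1.9) = 24.8 kg.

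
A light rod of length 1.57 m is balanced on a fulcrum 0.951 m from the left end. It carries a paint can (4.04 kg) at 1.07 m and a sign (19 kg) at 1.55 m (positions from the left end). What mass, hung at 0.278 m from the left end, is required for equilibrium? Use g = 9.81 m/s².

About the fulcrum (at 0.951 m from the left end):
Paint can: 4.04 × 9.81 = 39.63 N down at 1.07 m → arm 0.119 m, τ = 39.63 × 0.119 = 4.716 N·m clockwise.
Sign: 19 × 9.81 = 186.4 N down at 1.55 m → arm 0.599 m, τ = 186.4 × 0.599 = 111.7 N·m clockwise.
Net moment of known loads = 116.4 N·m clockwise.
An unknown mass m at 0.278 m has arm 0.673 m; its moment is m·g·0.673 counterclockwise.
Balancing moments: m × 9.81 × 0.673 = 116.4, giving m = 116.4 / (9.81 × 0.673) = 17.6 kg.

m ≈ 17.6 kg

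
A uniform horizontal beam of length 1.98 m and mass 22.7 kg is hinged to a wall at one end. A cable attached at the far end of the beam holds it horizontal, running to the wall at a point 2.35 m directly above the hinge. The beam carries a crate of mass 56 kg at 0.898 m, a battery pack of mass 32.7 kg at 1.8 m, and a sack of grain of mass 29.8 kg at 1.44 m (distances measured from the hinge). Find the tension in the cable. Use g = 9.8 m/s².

T ≈ 1130 N

About the hinge:
Beam weight: 22.7 × 9.8 = 222.5 N down at 0.99 m → arm 0.99 m, τ = 222.5 × 0.99 = 220.3 N·m clockwise.
Crate: 56 × 9.8 = 548.8 N down at 0.898 m → arm 0.898 m, τ = 548.8 × 0.898 = 492.8 N·m clockwise.
Battery pack: 32.7 × 9.8 = 320.5 N down at 1.8 m → arm 1.8 m, τ = 320.5 × 1.8 = 576.9 N·m clockwise.
Sack of grain: 29.8 × 9.8 = 292 N down at 1.44 m → arm 1.44 m, τ = 292 × 1.44 = 420.5 N·m clockwise.
Total clockwise load moment = 1710 N·m.
The cable tension T acts at 1.98 m; only its component perpendicular to the beam, T sinθ, produces torque. sinθ = h/√(h²+d²) = 2.35/√(2.35²+1.98²) = 0.7647.
Balancing moments: T × 1.98 × 0.7647 = 1710, giving T = 1710 / 1.514 = 1130 N.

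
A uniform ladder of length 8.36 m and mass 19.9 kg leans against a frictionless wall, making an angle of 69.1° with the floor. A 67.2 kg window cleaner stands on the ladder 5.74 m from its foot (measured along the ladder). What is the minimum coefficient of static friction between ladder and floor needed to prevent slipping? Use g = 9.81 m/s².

μ_min ≈ 0.246

Taking torques about the foot of the ladder:
Ladder weight 19.9×9.81 = 195.2 N acts at 4.18 m along the ladder; its horizontal arm is 4.18·cos69.1° = 1.491 m → τ = 291 N·m clockwise.
Window cleaner: 67.2×9.81 = 659.2 N at 5.74 m → arm 2.048 m → τ = 1350 N·m clockwise.
Wall normal N acts horizontally at the top; its moment arm is the height L sinθ = 8.36·sin69.1° = 7.81 m, counterclockwise.
For rotational equilibrium, N × 7.81 = 1641, so N = 210.1 N.
ΣFx = 0 ⇒ f = N_wall = 210.1 N. ΣFy = 0 ⇒ N_floor = 854.4 N.
μ_min = f / N_floor = 210.1 / 854.4 = 0.246.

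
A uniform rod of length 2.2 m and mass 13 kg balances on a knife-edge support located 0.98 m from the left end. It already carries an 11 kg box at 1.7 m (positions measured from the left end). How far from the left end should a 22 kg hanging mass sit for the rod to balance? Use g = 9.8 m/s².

x ≈ 0.549 m from the left end

Taking torques about the knife-edge support (at 0.98 m from the left end):
Beam weight: 13 × 9.8 = 127.4 N down at 1.1 m → arm 0.12 m, τ = 127.4 × 0.12 = 15.29 N·m clockwise.
Box: 11 × 9.8 = 107.8 N down at 1.7 m → arm 0.72 m, τ = 107.8 × 0.72 = 77.62 N·m clockwise.
Net moment of existing loads = 92.91 N·m clockwise.
The hanging mass weighs 22 × 9.8 = 215.6 N and must supply an equal counterclockwise moment, so its lever arm about the knife-edge support is 92.91 / 215.6 = 0.431 m.
That puts it at 0.98 − 0.431 = 0.549 m from the left end.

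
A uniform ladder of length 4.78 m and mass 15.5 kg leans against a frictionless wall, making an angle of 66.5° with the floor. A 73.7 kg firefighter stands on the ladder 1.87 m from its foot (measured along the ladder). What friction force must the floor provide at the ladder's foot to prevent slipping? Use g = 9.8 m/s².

Choose the foot of the ladder as the axis so the floor normal and friction both act there and drop out.
Ladder weight 15.5×9.8 = 151.9 N acts at 2.39 m along the ladder; its horizontal arm is 2.39·cos66.5° = 0.953 m → τ = 144.8 N·m clockwise.
Firefighter: 73.7×9.8 = 722.3 N at 1.87 m → arm 0.7457 m → τ = 538.6 N·m clockwise.
Wall normal N acts horizontally at the top; its moment arm is the height L sinθ = 4.78·sin66.5° = 4.384 m, counterclockwise.
For rotational equilibrium, N × 4.384 = 683.4, so N = 156 N.
ΣFx = 0: friction at the foot balances the wall's push, so f = N_wall = 156 N.

f ≈ 156 N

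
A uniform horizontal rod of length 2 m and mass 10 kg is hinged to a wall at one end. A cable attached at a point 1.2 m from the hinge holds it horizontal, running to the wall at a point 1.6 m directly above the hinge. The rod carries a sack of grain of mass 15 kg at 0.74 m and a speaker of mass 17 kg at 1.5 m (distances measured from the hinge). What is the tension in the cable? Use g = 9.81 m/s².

T ≈ 476 N

Take moments about the hinge.
Beam weight: 10 × 9.81 = 98.1 N down at 1 m → arm 1 m, τ = 98.1 × 1 = 98.1 N·m clockwise.
Sack of grain: 15 × 9.81 = 147.2 N down at 0.74 m → arm 0.74 m, τ = 147.2 × 0.74 = 108.9 N·m clockwise.
Speaker: 17 × 9.81 = 166.8 N down at 1.5 m → arm 1.5 m, τ = 166.8 × 1.5 = 250.2 N·m clockwise.
Total clockwise load moment = 457.2 N·m.
The cable tension T acts at 1.2 m; only its component perpendicular to the rod, T sinθ, produces torque. sinθ = h/√(h²+d²) = 1.6/√(1.6²+1.2²) = 0.8.
For rotational equilibrium, T × 1.2 × 0.8 = 457.2, so T = 457.2 / 0.96 = 476 N.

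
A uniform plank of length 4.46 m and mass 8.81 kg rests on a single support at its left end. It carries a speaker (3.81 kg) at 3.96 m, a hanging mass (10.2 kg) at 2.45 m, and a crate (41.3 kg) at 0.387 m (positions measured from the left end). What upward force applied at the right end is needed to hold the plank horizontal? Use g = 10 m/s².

Taking torques about the left end:
Beam weight: 8.81 × 10 = 88.1 N down at 2.23 m → arm 2.23 m, τ = 88.1 × 2.23 = 196.5 N·m clockwise.
Speaker: 3.81 × 10 = 38.1 N down at 3.96 m → arm 3.96 m, τ = 38.1 × 3.96 = 150.9 N·m clockwise.
Hanging mass: 10.2 × 10 = 102 N down at 2.45 m → arm 2.45 m, τ = 102 × 2.45 = 249.9 N·m clockwise.
Crate: 41.3 × 10 = 413 N down at 0.387 m → arm 0.387 m, τ = 413 × 0.387 = 159.8 N·m clockwise.
Net moment of the loads = 757.1 N·m clockwise.
The upward force F acts at the right end, arm 4.46 m, giving F × 4.46 counterclockwise.
Στ = 0 ⇒ F × 4.46 = 757.1 ⇒ F = 757.1 / 4.46 = 170 N.

F ≈ 170 N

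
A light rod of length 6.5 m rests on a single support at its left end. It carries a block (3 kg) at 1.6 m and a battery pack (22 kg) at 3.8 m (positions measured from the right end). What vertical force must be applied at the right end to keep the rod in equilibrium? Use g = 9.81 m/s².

Choose the left end as the axis so the unknown pivot reaction has zero arm there.
Block: 3 × 9.81 = 29.43 N down at 1.6 m → arm 4.9 m, τ = 29.43 × 4.9 = 144.2 N·m clockwise.
Battery pack: 22 × 9.81 = 215.8 N down at 3.8 m → arm 2.7 m, τ = 215.8 × 2.7 = 582.7 N·m clockwise.
Net moment of the loads = 726.9 N·m clockwise.
The upward force F acts at the right end, arm 6.5 m, giving F × 6.5 counterclockwise.
For rotational equilibrium, F × 6.5 = 726.9, so F = 726.9 / 6.5 = 112 N.

F ≈ 112 N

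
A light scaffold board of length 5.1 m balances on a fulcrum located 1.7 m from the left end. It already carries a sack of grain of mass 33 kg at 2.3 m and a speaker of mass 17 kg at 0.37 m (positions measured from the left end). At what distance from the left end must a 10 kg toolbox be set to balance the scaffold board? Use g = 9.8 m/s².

Taking torques about the fulcrum (at 1.7 m from the left end):
Sack of grain: 33 × 9.8 = 323.4 N down at 2.3 m → arm 0.6 m, τ = 323.4 × 0.6 = 194 N·m clockwise.
Speaker: 17 × 9.8 = 166.6 N down at 0.37 m → arm 1.33 m, τ = 166.6 × 1.33 = 221.6 N·m counterclockwise.
Net moment of existing loads = 27.6 N·m counterclockwise.
The toolbox weighs 10 × 9.8 = 98 N and must supply an equal clockwise moment, so its lever arm about the fulcrum is 27.6 / 98 = 0.282 m.
That puts it at 1.7 + 0.282 = 1.98 m from the left end.

x ≈ 1.98 m from the left end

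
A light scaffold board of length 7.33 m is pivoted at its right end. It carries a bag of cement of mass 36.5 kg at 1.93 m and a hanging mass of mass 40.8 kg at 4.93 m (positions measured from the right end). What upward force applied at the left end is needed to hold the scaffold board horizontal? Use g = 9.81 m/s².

F ≈ 363 N

About the right end:
Bag of cement: 36.5 × 9.81 = 358.1 N down at 1.93 m → arm 1.93 m, τ = 358.1 × 1.93 = 691.1 N·m counterclockwise.
Hanging mass: 40.8 × 9.81 = 400.2 N down at 4.93 m → arm 4.93 m, τ = 400.2 × 4.93 = 1973 N·m counterclockwise.
Net moment of the loads = 2664 N·m counterclockwise.
The upward force F acts at the left end, arm 7.33 m, giving F × 7.33 clockwise.
For rotational equilibrium, F × 7.33 = 2664, so F = 2664 / 7.33 = 363 N.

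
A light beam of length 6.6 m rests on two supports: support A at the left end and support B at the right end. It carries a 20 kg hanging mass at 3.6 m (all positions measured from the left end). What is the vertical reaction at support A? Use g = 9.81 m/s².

R_A ≈ 89.2 N

About support B:
Hanging mass: 20 × 9.81 = 196.2 N down at 3.6 m → arm 3 m, τ = 196.2 × 3 = 588.6 N·m counterclockwise.
Net load moment about support B = 588.6 N·m counterclockwise.
Reaction R at support A is upward at 0 m, arm 6.6 m → moment R × 6.6 clockwise.
Στ = 0 ⇒ R × 6.6 = 588.6 ⇒ R = 89.2 N.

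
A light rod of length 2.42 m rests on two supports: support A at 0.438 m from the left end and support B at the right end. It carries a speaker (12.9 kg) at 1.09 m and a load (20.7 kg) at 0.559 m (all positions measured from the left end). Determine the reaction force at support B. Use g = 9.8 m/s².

R_B ≈ 54 N

Sum moments about support A (its reaction then has zero moment arm).
Speaker: 12.9 × 9.8 = 126.4 N down at 1.09 m → arm 0.652 m, τ = 126.4 × 0.652 = 82.41 N·m clockwise.
Load: 20.7 × 9.8 = 202.9 N down at 0.559 m → arm 0.121 m, τ = 202.9 × 0.121 = 24.55 N·m clockwise.
Net load moment about support A = 107 N·m clockwise.
Reaction R at support B is upward at 2.42 m, arm 1.982 m → moment R × 1.982 counterclockwise.
Balancing moments: R × 1.982 = 107, giving R = 54 N.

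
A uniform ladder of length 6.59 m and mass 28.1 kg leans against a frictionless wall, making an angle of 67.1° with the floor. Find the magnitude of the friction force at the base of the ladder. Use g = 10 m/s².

About the foot of the ladder:
Ladder weight 28.1×10 = 281 N acts at 3.295 m along the ladder; its horizontal arm is 3.295·cos67.1° = 1.282 m → τ = 360.2 N·m clockwise.
Wall normal N acts horizontally at the top; its moment arm is the height L sinθ = 6.59·sin67.1° = 6.071 m, counterclockwise.
Setting net torque to zero: N × 6.071 = 360.2 → N = 59.3 N.
ΣFx = 0: friction at the foot balances the wall's push, so f = N_wall = 59.3 N.

f ≈ 59.3 N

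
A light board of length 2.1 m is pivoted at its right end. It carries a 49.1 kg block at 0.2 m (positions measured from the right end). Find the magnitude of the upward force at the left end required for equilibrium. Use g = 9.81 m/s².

F ≈ 45.9 N

Choose the right end as the axis so the unknown pivot reaction has zero arm there.
Block: 49.1 × 9.81 = 481.7 N down at 0.2 m → arm 0.2 m, τ = 481.7 × 0.2 = 96.34 N·m counterclockwise.
Net moment of the loads = 96.34 N·m counterclockwise.
The upward force F acts at the left end, arm 2.1 m, giving F × 2.1 clockwise.
Balancing moments: F × 2.1 = 96.34, giving F = 96.34 / 2.1 = 45.9 N.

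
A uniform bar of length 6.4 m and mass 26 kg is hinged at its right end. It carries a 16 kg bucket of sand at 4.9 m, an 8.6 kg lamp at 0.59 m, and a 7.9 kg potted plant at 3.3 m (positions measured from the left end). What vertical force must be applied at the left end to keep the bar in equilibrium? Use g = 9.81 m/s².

F ≈ 278 N

Take moments about the right end.
Beam weight: 26 × 9.81 = 255.1 N down at 3.2 m → arm 3.2 m, τ = 255.1 × 3.2 = 816.3 N·m counterclockwise.
Bucket of sand: 16 × 9.81 = 157 N down at 4.9 m → arm 1.5 m, τ = 157 × 1.5 = 235.5 N·m counterclockwise.
Lamp: 8.6 × 9.81 = 84.37 N down at 0.59 m → arm 5.81 m, τ = 84.37 × 5.81 = 490.2 N·m counterclockwise.
Potted plant: 7.9 × 9.81 = 77.5 N down at 3.3 m → arm 3.1 m, τ = 77.5 × 3.1 = 240.2 N·m counterclockwise.
Net moment of the loads = 1782 N·m counterclockwise.
The upward force F acts at the left end, arm 6.4 m, giving F × 6.4 clockwise.
Balancing moments: F × 6.4 = 1782, giving F = 1782 / 6.4 = 278 N.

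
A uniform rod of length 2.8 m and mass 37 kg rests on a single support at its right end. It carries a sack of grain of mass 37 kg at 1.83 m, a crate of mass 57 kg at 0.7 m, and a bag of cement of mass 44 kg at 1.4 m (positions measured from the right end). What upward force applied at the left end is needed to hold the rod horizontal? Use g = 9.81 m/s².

Taking torques about the right end:
Beam weight: 37 × 9.81 = 363 N down at 1.4 m → arm 1.4 m, τ = 363 × 1.4 = 508.2 N·m counterclockwise.
Sack of grain: 37 × 9.81 = 363 N down at 1.83 m → arm 1.83 m, τ = 363 × 1.83 = 664.3 N·m counterclockwise.
Crate: 57 × 9.81 = 559.2 N down at 0.7 m → arm 0.7 m, τ = 559.2 × 0.7 = 391.4 N·m counterclockwise.
Bag of cement: 44 × 9.81 = 431.6 N down at 1.4 m → arm 1.4 m, τ = 431.6 × 1.4 = 604.2 N·m counterclockwise.
Net moment of the loads = 2168 N·m counterclockwise.
The upward force F acts at the left end, arm 2.8 m, giving F × 2.8 clockwise.
Στ = 0 ⇒ F × 2.8 = 2168 ⇒ F = 2168 / 2.8 = 774 N.

F ≈ 774 N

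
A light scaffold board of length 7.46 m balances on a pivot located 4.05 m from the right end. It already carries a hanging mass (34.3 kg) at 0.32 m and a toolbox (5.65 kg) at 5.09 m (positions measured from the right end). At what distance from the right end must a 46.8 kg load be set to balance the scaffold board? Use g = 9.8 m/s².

x ≈ 6.66 m from the right end

Sum moments about the pivot (at 4.05 m from the right end) (the support reaction has zero arm there).
Hanging mass: 34.3 × 9.8 = 336.1 N down at 0.32 m → arm 3.73 m, τ = 336.1 × 3.73 = 1254 N·m clockwise.
Toolbox: 5.65 × 9.8 = 55.37 N down at 5.09 m → arm 1.04 m, τ = 55.37 × 1.04 = 57.58 N·m counterclockwise.
Net moment of existing loads = 1196 N·m clockwise.
The load weighs 46.8 × 9.8 = 458.6 N and must supply an equal counterclockwise moment, so its lever arm about the pivot is 1196 / 458.6 = 2.61 m.
That puts it at 4.05 + 2.61 = 6.66 m from the right end.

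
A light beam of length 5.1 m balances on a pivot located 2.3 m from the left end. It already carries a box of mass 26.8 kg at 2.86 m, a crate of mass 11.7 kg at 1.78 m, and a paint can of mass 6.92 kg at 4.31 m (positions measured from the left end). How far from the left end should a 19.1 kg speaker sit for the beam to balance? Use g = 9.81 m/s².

x ≈ 1.1 m from the left end

Take moments about the pivot (at 2.3 m from the left end).
Box: 26.8 × 9.81 = 262.9 N down at 2.86 m → arm 0.56 m, τ = 262.9 × 0.56 = 147.2 N·m clockwise.
Crate: 11.7 × 9.81 = 114.8 N down at 1.78 m → arm 0.52 m, τ = 114.8 × 0.52 = 59.7 N·m counterclockwise.
Paint can: 6.92 × 9.81 = 67.89 N down at 4.31 m → arm 2.01 m, τ = 67.89 × 2.01 = 136.5 N·m clockwise.
Net moment of existing loads = 224 N·m clockwise.
The speaker weighs 19.1 × 9.81 = 187.4 N and must supply an equal counterclockwise moment, so its lever arm about the pivot is 224 / 187.4 = 1.2 m.
That puts it at 2.3 − 1.2 = 1.1 m from the left end.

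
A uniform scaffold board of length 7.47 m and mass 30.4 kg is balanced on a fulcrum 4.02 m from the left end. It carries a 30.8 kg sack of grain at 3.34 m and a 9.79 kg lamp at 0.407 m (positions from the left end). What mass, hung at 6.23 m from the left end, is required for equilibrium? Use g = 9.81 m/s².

Take moments about the fulcrum (at 4.02 m from the left end).
Beam weight: 30.4 × 9.81 = 298.2 N down at 3.735 m → arm 0.285 m, τ = 298.2 × 0.285 = 84.99 N·m counterclockwise.
Sack of grain: 30.8 × 9.81 = 302.1 N down at 3.34 m → arm 0.68 m, τ = 302.1 × 0.68 = 205.4 N·m counterclockwise.
Lamp: 9.79 × 9.81 = 96.04 N down at 0.407 m → arm 3.613 m, τ = 96.04 × 3.613 = 347 N·m counterclockwise.
Net moment of known loads = 637.4 N·m counterclockwise.
An unknown mass m at 6.23 m has arm 2.21 m; its moment is m·g·2.21 clockwise.
For rotational equilibrium, m × 9.81 × 2.21 = 637.4, so m = 637.4 / (9.81 × 2.21) = 29.4 kg.

m ≈ 29.4 kg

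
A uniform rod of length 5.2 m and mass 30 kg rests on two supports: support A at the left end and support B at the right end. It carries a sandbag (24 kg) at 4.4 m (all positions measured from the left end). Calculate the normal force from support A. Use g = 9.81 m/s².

R_A ≈ 183 N

Take moments about support B.
Beam weight: 30 × 9.81 = 294.3 N down at 2.6 m → arm 2.6 m, τ = 294.3 × 2.6 = 765.2 N·m counterclockwise.
Sandbag: 24 × 9.81 = 235.4 N down at 4.4 m → arm 0.8 m, τ = 235.4 × 0.8 = 188.3 N·m counterclockwise.
Net load moment about support B = 953.5 N·m counterclockwise.
Reaction R at support A is upward at 0 m, arm 5.2 m → moment R × 5.2 clockwise.
Balancing moments: R × 5.2 = 953.5, giving R = 183 N.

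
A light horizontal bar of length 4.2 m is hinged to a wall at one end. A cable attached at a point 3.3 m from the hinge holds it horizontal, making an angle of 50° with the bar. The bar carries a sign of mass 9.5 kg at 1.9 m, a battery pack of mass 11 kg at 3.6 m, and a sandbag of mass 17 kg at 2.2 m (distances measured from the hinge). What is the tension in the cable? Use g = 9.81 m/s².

Choose the hinge as the axis so the unknown hinge reaction has zero arm there.
Sign: 9.5 × 9.81 = 93.2 N down at 1.9 m → arm 1.9 m, τ = 93.2 × 1.9 = 177.1 N·m clockwise.
Battery pack: 11 × 9.81 = 107.9 N down at 3.6 m → arm 3.6 m, τ = 107.9 × 3.6 = 388.4 N·m clockwise.
Sandbag: 17 × 9.81 = 166.8 N down at 2.2 m → arm 2.2 m, τ = 166.8 × 2.2 = 367 N·m clockwise.
Total clockwise load moment = 932.5 N·m.
The cable tension T acts at 3.3 m; only its component perpendicular to the bar, T sinθ, produces torque. sin 50° = 0.766.
For rotational equilibrium, T × 3.3 × 0.766 = 932.5, so T = 932.5 / 2.528 = 369 N.

T ≈ 369 N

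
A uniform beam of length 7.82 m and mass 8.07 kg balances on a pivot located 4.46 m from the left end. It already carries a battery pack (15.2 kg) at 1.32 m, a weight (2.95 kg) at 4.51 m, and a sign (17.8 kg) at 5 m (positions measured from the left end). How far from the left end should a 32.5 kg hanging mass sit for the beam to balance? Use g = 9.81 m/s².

Take moments about the pivot (at 4.46 m from the left end).
Beam weight: 8.07 × 9.81 = 79.17 N down at 3.91 m → arm 0.55 m, τ = 79.17 × 0.55 = 43.54 N·m counterclockwise.
Battery pack: 15.2 × 9.81 = 149.1 N down at 1.32 m → arm 3.14 m, τ = 149.1 × 3.14 = 468.2 N·m counterclockwise.
Weight: 2.95 × 9.81 = 28.94 N down at 4.51 m → arm 0.05 m, τ = 28.94 × 0.05 = 1.447 N·m clockwise.
Sign: 17.8 × 9.81 = 174.6 N down at 5 m → arm 0.54 m, τ = 174.6 × 0.54 = 94.28 N·m clockwise.
Net moment of existing loads = 416 N·m counterclockwise.
The hanging mass weighs 32.5 × 9.81 = 318.8 N and must supply an equal clockwise moment, so its lever arm about the pivot is 416 / 318.8 = 1.3 m.
That puts it at 4.46 + 1.3 = 5.76 m from the left end.

x ≈ 5.76 m from the left end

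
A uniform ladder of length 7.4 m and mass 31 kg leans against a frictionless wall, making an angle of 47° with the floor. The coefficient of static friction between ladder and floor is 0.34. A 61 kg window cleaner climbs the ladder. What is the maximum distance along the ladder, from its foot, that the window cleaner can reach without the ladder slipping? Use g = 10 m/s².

Taking torques about the foot of the ladder:
Ladder weight 31×10 = 310 N acts at 3.7 m along the ladder; its horizontal arm is 3.7·cos47° = 2.523 m → τ = 782.1 N·m clockwise.
Window cleaner weight 61×10 = 610 N at distance d → arm d·cos47° → τ = 610·d·0.682 clockwise.
Wall normal N at the top has arm L sinθ = 5.412 m counterclockwise, so Στ = 0 gives N·5.412 = 782.1 + 416·d.
ΣFy = 0 ⇒ N_floor = 920 N, so the maximum friction is μ_s·N_floor = 0.34×920 = 312.8 N. ΣFx = 0 ⇒ N_wall = f, so at the slipping point N = 312.8 N.
Substituting: 312.8×5.412 = 782.1 + 416·d ⇒ d = (1693 − 782.1) / 416 = 2.19 m.

d ≈ 2.19 m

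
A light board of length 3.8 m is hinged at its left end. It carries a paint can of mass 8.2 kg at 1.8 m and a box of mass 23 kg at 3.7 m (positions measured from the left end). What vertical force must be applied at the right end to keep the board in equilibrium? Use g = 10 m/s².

F ≈ 263 N

Sum moments about the left end (the unknown pivot reaction has zero arm there).
Paint can: 8.2 × 10 = 82 N down at 1.8 m → arm 1.8 m, τ = 82 × 1.8 = 147.6 N·m clockwise.
Box: 23 × 10 = 230 N down at 3.7 m → arm 3.7 m, τ = 230 × 3.7 = 851 N·m clockwise.
Net moment of the loads = 998.6 N·m clockwise.
The upward force F acts at the right end, arm 3.8 m, giving F × 3.8 counterclockwise.
For rotational equilibrium, F × 3.8 = 998.6, so F = 998.6 / 3.8 = 263 N.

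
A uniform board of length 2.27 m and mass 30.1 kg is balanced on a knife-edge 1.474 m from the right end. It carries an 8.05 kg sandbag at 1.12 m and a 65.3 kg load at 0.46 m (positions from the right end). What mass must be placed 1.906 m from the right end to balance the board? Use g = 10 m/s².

Take moments about the knife-edge (at 1.474 m from the right end).
Beam weight: 30.1 × 10 = 301 N down at 1.135 m → arm 0.339 m, τ = 301 × 0.339 = 102 N·m clockwise.
Sandbag: 8.05 × 10 = 80.5 N down at 1.12 m → arm 0.354 m, τ = 80.5 × 0.354 = 28.5 N·m clockwise.
Load: 65.3 × 10 = 653 N down at 0.46 m → arm 1.014 m, τ = 653 × 1.014 = 662.1 N·m clockwise.
Net moment of known loads = 792.6 N·m clockwise.
An unknown mass m at 1.906 m has arm 0.432 m; its moment is m·g·0.432 counterclockwise.
Setting net torque to zero: m × 10 × 0.432 = 792.6 → m = 792.6 / (10 × 0.432) = 183 kg.

m ≈ 183 kg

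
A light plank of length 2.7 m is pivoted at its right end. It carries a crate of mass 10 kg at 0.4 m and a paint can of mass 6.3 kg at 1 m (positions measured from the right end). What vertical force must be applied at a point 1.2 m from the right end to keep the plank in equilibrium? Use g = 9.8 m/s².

Taking torques about the right end:
Crate: 10 × 9.8 = 98 N down at 0.4 m → arm 0.4 m, τ = 98 × 0.4 = 39.2 N·m counterclockwise.
Paint can: 6.3 × 9.8 = 61.74 N down at 1 m → arm 1 m, τ = 61.74 × 1 = 61.74 N·m counterclockwise.
Net moment of the loads = 100.9 N·m counterclockwise.
The upward force F acts at a point 1.2 m from the right end, arm 1.2 m, giving F × 1.2 clockwise.
Στ = 0 ⇒ F × 1.2 = 100.9 ⇒ F = 100.9 / 1.2 = 84.1 N.

F ≈ 84.1 N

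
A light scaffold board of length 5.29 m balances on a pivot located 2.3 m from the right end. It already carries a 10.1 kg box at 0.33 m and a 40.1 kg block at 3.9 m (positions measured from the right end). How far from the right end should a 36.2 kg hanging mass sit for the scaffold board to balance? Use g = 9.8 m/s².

x ≈ 1.08 m from the right end

Choose the pivot (at 2.3 m from the right end) as the axis so the support reaction has zero arm there.
Box: 10.1 × 9.8 = 98.98 N down at 0.33 m → arm 1.97 m, τ = 98.98 × 1.97 = 195 N·m clockwise.
Block: 40.1 × 9.8 = 393 N down at 3.9 m → arm 1.6 m, τ = 393 × 1.6 = 628.8 N·m counterclockwise.
Net moment of existing loads = 433.8 N·m counterclockwise.
The hanging mass weighs 36.2 × 9.8 = 354.8 N and must supply an equal clockwise moment, so its lever arm about the pivot is 433.8 / 354.8 = 1.22 m.
That puts it at 2.3 − 1.22 = 1.08 m from the right end.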